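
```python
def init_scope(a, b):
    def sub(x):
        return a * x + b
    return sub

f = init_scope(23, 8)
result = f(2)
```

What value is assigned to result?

Step 1: init_scope(23, 8) captures a = 23, b = 8.
Step 2: f(2) computes 23 * 2 + 8 = 54.
Step 3: result = 54

The answer is 54.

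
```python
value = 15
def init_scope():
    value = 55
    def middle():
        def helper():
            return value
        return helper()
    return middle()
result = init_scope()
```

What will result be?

Step 1: init_scope() defines value = 55. middle() and helper() have no local value.
Step 2: helper() checks local (none), enclosing middle() (none), enclosing init_scope() and finds value = 55.
Step 3: result = 55

The answer is 55.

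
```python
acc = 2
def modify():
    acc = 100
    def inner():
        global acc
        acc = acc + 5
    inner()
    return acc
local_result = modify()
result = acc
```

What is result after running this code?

Step 1: Global acc = 2. modify() creates local acc = 100.
Step 2: inner() declares global acc and adds 5: global acc = 2 + 5 = 7.
Step 3: modify() returns its local acc = 100 (unaffected by inner).
Step 4: result = global acc = 7

The answer is 7.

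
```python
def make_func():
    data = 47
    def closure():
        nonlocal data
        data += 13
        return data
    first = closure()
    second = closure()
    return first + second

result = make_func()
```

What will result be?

Step 1: data starts at 47.
Step 2: First call: data = 47 + 13 = 60, returns 60.
Step 3: Second call: data = 60 + 13 = 73, returns 73.
Step 4: result = 60 + 73 = 133

The answer is 133.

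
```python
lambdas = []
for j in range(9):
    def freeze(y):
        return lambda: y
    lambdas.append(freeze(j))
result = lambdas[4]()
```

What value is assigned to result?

Step 1: freeze(j) creates a new scope capturing y = j at call time.
Step 2: lambdas[4] = freeze(4), so its lambda captures y = 4.
Step 3: result = 4 (closure factory fixes late binding)

The answer is 4.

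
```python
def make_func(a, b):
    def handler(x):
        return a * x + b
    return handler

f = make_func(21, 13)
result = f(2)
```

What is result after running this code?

Step 1: make_func(21, 13) captures a = 21, b = 13.
Step 2: f(2) computes 21 * 2 + 13 = 55.
Step 3: result = 55

The answer is 55.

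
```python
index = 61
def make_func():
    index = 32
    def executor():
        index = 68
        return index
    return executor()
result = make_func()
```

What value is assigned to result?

Step 1: Three scopes define index: global (61), make_func (32), executor (68).
Step 2: executor() has its own local index = 68, which shadows both enclosing and global.
Step 3: result = 68 (local wins in LEGB)

The answer is 68.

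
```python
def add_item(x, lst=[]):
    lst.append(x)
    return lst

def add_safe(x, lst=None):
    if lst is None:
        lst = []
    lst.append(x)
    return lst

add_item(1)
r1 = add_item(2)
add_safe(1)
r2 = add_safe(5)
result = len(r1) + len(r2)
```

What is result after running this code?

Step 1: add_item shares mutable default: after 2 calls, lst = [1, 2], len = 2.
Step 2: add_safe creates fresh list each time: r2 = [5], len = 1.
Step 3: result = 2 + 1 = 3

The answer is 3.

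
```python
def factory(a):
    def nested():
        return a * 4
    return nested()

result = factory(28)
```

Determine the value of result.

Step 1: factory(28) binds parameter a = 28.
Step 2: nested() accesses a = 28 from enclosing scope.
Step 3: result = 28 * 4 = 112

The answer is 112.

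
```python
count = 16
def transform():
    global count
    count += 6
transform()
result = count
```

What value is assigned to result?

Step 1: count = 16 globally.
Step 2: transform() modifies global count: count += 6 = 22.
Step 3: result = 22

The answer is 22.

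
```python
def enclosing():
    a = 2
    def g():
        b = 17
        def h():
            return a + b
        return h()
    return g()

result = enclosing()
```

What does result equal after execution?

Step 1: enclosing() defines a = 2. g() defines b = 17.
Step 2: h() accesses both from enclosing scopes: a = 2, b = 17.
Step 3: result = 2 + 17 = 19

The answer is 19.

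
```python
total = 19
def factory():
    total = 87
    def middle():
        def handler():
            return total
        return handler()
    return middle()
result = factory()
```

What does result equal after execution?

Step 1: factory() defines total = 87. middle() and handler() have no local total.
Step 2: handler() checks local (none), enclosing middle() (none), enclosing factory() and finds total = 87.
Step 3: result = 87

The answer is 87.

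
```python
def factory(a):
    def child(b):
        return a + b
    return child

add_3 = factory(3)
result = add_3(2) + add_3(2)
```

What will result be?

Step 1: add_3 captures a = 3.
Step 2: add_3(2) = 3 + 2 = 5, called twice.
Step 3: result = 5 + 5 = 10

The answer is 10.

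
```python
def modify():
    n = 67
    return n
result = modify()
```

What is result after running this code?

Step 1: modify() defines n = 67 in its local scope.
Step 2: return n finds the local variable n = 67.
Step 3: result = 67

The answer is 67.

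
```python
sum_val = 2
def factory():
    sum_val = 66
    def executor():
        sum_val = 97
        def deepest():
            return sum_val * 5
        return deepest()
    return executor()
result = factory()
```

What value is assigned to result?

Step 1: deepest() looks up sum_val through LEGB: not local, finds sum_val = 97 in enclosing executor().
Step 2: Returns 97 * 5 = 485.
Step 3: result = 485

The answer is 485.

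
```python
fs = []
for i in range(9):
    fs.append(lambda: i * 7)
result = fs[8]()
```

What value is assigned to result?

Step 1: All lambdas reference the same variable i (late binding).
Step 2: After the loop, i = 8. Every lambda returns i * 7.
Step 3: fs[8]() = 8 * 7 = 56

The answer is 56.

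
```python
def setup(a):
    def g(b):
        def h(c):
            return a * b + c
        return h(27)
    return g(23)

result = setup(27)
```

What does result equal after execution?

Step 1: a = 27, b = 23, c = 27.
Step 2: h() computes a * b + c = 27 * 23 + 27 = 648.
Step 3: result = 648

The answer is 648.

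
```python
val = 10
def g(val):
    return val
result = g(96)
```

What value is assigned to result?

Step 1: Global val = 10.
Step 2: g(96) takes parameter val = 96, which shadows the global.
Step 3: result = 96

The answer is 96.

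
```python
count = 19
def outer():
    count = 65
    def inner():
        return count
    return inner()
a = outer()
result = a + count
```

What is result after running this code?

Step 1: outer() has local count = 65. inner() reads from enclosing.
Step 2: outer() returns 65. Global count = 19 unchanged.
Step 3: result = 65 + 19 = 84

The answer is 84.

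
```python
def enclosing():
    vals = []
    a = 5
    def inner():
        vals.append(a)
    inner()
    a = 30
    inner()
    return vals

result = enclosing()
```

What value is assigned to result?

Step 1: a = 5. inner() appends current a to vals.
Step 2: First inner(): appends 5. Then a = 30.
Step 3: Second inner(): appends 30 (closure sees updated a). result = [5, 30]

The answer is [5, 30].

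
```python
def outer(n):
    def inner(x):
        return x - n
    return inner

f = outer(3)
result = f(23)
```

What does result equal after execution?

Step 1: outer(3) creates a closure capturing n = 3.
Step 2: f(23) computes 23 - 3 = 20.
Step 3: result = 20

The answer is 20.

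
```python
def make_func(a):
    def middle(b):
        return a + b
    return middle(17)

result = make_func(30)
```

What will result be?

Step 1: make_func(30) passes a = 30.
Step 2: middle(17) has b = 17, reads a = 30 from enclosing.
Step 3: result = 30 + 17 = 47

The answer is 47.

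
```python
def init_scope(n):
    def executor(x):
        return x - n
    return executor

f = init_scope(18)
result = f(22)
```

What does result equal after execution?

Step 1: init_scope(18) creates a closure capturing n = 18.
Step 2: f(22) computes 22 - 18 = 4.
Step 3: result = 4

The answer is 4.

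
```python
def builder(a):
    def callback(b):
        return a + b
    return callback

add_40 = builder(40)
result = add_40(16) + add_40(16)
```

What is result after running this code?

Step 1: add_40 captures a = 40.
Step 2: add_40(16) = 40 + 16 = 56, called twice.
Step 3: result = 56 + 56 = 112

The answer is 112.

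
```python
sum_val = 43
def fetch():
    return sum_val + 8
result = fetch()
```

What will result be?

Step 1: sum_val = 43 is defined globally.
Step 2: fetch() looks up sum_val from global scope = 43, then computes 43 + 8 = 51.
Step 3: result = 51

The answer is 51.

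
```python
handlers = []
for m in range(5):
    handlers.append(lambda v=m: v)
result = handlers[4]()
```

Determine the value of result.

Step 1: Default argument v=m captures m's value at each iteration.
Step 2: handlers[4] captured v = 4 when m was 4.
Step 3: result = 4

The answer is 4.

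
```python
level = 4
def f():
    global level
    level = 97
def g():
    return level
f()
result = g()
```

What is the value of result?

Step 1: level = 4.
Step 2: f() sets global level = 97.
Step 3: g() reads global level = 97. result = 97

The answer is 97.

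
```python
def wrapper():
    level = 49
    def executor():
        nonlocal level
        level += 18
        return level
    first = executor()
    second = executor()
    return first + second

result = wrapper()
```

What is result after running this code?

Step 1: level starts at 49.
Step 2: First call: level = 49 + 18 = 67, returns 67.
Step 3: Second call: level = 67 + 18 = 85, returns 85.
Step 4: result = 67 + 85 = 152

The answer is 152.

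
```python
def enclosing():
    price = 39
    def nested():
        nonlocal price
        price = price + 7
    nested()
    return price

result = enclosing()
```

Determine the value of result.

Step 1: enclosing() sets price = 39.
Step 2: nested() uses nonlocal to modify price in enclosing's scope: price = 39 + 7 = 46.
Step 3: enclosing() returns the modified price = 46

The answer is 46.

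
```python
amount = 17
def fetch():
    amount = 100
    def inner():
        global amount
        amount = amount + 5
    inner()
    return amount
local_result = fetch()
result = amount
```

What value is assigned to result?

Step 1: Global amount = 17. fetch() creates local amount = 100.
Step 2: inner() declares global amount and adds 5: global amount = 17 + 5 = 22.
Step 3: fetch() returns its local amount = 100 (unaffected by inner).
Step 4: result = global amount = 22

The answer is 22.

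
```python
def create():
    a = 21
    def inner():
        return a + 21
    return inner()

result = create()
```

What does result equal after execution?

Step 1: create() defines a = 21.
Step 2: inner() reads a = 21 from enclosing scope, returns 21 + 21 = 42.
Step 3: result = 42

The answer is 42.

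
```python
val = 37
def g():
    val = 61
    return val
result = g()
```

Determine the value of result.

Step 1: Global val = 37.
Step 2: g() creates local val = 61, shadowing the global.
Step 3: Returns local val = 61. result = 61

The answer is 61.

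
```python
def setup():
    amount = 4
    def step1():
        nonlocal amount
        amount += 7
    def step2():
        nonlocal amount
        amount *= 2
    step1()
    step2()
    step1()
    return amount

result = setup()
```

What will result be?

Step 1: amount = 4.
Step 2: step1(): amount = 4 + 7 = 11.
Step 3: step2(): amount = 11 * 2 = 22.
Step 4: step1(): amount = 22 + 7 = 29. result = 29

The answer is 29.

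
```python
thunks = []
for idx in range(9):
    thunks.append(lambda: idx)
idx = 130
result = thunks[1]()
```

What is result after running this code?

Step 1: Lambdas capture the variable idx by reference, not by value.
Step 2: After the loop, idx is reassigned to 130.
Step 3: thunks[1]() looks up the current idx = 130. result = 130

The answer is 130.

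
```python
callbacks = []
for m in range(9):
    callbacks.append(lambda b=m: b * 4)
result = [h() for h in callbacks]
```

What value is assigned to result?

Step 1: Default arg b=m captures m at each iteration.
Step 2: callbacks[k] has b defaulting to k, returns k * 4.
Step 3: result = [0, 4, 8, 12, 16, 20, 24, 28, 32]

The answer is [0, 4, 8, 12, 16, 20, 24, 28, 32].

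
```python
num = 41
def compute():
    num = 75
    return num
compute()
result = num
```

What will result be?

Step 1: num = 41 globally.
Step 2: compute() creates a LOCAL num = 75 (no global keyword!).
Step 3: The global num is unchanged. result = 41

The answer is 41.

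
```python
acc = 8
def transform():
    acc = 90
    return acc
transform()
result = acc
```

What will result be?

Step 1: acc = 8 globally.
Step 2: transform() creates a LOCAL acc = 90 (no global keyword!).
Step 3: The global acc is unchanged. result = 8

The answer is 8.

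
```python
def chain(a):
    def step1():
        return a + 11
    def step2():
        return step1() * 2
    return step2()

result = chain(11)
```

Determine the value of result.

Step 1: chain(11) captures a = 11.
Step 2: step2() calls step1() which returns 11 + 11 = 22.
Step 3: step2() returns 22 * 2 = 44

The answer is 44.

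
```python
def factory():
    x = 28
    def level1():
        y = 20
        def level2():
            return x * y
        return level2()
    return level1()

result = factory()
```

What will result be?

Step 1: x = 28 in factory. y = 20 in level1.
Step 2: level2() reads x = 28 and y = 20 from enclosing scopes.
Step 3: result = 28 * 20 = 560

The answer is 560.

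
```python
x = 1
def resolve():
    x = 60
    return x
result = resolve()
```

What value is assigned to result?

Step 1: Global x = 1.
Step 2: resolve() creates local x = 60, shadowing the global.
Step 3: Returns local x = 60. result = 60

The answer is 60.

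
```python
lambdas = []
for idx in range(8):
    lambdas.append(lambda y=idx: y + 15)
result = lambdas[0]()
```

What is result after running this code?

Step 1: Default argument y=idx captures idx's value at definition time.
Step 2: lambdas[0] was defined when idx = 0, so y defaults to 0.
Step 3: result = 0 + 15 = 15 (default arg fixes the late binding issue)

The answer is 15.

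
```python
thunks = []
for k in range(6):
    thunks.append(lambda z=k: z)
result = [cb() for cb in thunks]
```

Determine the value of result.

Step 1: Default arg z=k captures k at each iteration.
Step 2: Each lambda has its own default: 0, 1, ..., 5.
Step 3: result = [0, 1, 2, 3, 4, 5]

The answer is [0, 1, 2, 3, 4, 5].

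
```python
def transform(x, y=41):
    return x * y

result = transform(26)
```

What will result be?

Step 1: transform(26) uses default y = 41.
Step 2: Returns 26 * 41 = 1066.
Step 3: result = 1066

The answer is 1066.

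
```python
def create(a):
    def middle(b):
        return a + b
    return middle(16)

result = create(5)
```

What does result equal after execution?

Step 1: create(5) passes a = 5.
Step 2: middle(16) has b = 16, reads a = 5 from enclosing.
Step 3: result = 5 + 16 = 21

The answer is 21.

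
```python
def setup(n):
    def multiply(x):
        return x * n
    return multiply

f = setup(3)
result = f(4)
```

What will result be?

Step 1: setup(3) returns multiply closure with n = 3.
Step 2: f(4) computes 4 * 3 = 12.
Step 3: result = 12

The answer is 12.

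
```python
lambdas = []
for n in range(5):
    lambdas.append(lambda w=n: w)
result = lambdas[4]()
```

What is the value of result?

Step 1: Default argument w=n captures n's value at each iteration.
Step 2: lambdas[4] captured w = 4 when n was 4.
Step 3: result = 4

The answer is 4.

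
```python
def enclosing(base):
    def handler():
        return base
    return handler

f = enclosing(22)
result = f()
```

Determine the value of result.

Step 1: enclosing(22) creates closure capturing base = 22.
Step 2: f() returns the captured base = 22.
Step 3: result = 22

The answer is 22.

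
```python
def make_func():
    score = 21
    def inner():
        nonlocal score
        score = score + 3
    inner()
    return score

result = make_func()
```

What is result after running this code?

Step 1: make_func() sets score = 21.
Step 2: inner() uses nonlocal to modify score in make_func's scope: score = 21 + 3 = 24.
Step 3: make_func() returns the modified score = 24

The answer is 24.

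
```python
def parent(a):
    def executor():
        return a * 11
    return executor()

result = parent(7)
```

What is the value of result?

Step 1: parent(7) binds parameter a = 7.
Step 2: executor() accesses a = 7 from enclosing scope.
Step 3: result = 7 * 11 = 77

The answer is 77.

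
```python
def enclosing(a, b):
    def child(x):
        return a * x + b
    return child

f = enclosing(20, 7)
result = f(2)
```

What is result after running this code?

Step 1: enclosing(20, 7) captures a = 20, b = 7.
Step 2: f(2) computes 20 * 2 + 7 = 47.
Step 3: result = 47

The answer is 47.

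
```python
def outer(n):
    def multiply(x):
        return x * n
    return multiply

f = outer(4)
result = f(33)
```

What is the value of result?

Step 1: outer(4) returns multiply closure with n = 4.
Step 2: f(33) computes 33 * 4 = 132.
Step 3: result = 132

The answer is 132.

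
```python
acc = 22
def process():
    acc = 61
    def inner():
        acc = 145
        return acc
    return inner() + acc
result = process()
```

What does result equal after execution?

Step 1: process() has local acc = 61. inner() has local acc = 145.
Step 2: inner() returns its local acc = 145.
Step 3: process() returns 145 + its own acc (61) = 206

The answer is 206.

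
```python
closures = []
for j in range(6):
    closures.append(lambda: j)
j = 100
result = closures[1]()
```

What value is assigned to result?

Step 1: Lambdas capture the variable j by reference, not by value.
Step 2: After the loop, j is reassigned to 100.
Step 3: closures[1]() looks up the current j = 100. result = 100

The answer is 100.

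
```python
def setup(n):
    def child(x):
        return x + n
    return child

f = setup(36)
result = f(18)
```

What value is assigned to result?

Step 1: setup(36) creates a closure that captures n = 36.
Step 2: f(18) calls the closure with x = 18, returning 18 + 36 = 54.
Step 3: result = 54

The answer is 54.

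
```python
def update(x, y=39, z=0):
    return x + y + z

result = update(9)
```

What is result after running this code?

Step 1: update(9) uses defaults y = 39, z = 0.
Step 2: Returns 9 + 39 + 0 = 48.
Step 3: result = 48

The answer is 48.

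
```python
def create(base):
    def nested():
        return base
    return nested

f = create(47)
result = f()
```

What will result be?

Step 1: create(47) creates closure capturing base = 47.
Step 2: f() returns the captured base = 47.
Step 3: result = 47

The answer is 47.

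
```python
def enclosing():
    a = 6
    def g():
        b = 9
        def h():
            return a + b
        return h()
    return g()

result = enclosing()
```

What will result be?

Step 1: enclosing() defines a = 6. g() defines b = 9.
Step 2: h() accesses both from enclosing scopes: a = 6, b = 9.
Step 3: result = 6 + 9 = 15

The answer is 15.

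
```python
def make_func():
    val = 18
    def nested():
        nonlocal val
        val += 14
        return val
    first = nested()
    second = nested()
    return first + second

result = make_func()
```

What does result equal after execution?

Step 1: val starts at 18.
Step 2: First call: val = 18 + 14 = 32, returns 32.
Step 3: Second call: val = 32 + 14 = 46, returns 46.
Step 4: result = 32 + 46 = 78

The answer is 78.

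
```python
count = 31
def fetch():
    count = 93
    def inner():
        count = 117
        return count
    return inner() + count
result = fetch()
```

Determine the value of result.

Step 1: fetch() has local count = 93. inner() has local count = 117.
Step 2: inner() returns its local count = 117.
Step 3: fetch() returns 117 + its own count (93) = 210

The answer is 210.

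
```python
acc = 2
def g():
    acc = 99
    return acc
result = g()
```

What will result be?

Step 1: Global acc = 2.
Step 2: g() creates local acc = 99, shadowing the global.
Step 3: Returns local acc = 99. result = 99

The answer is 99.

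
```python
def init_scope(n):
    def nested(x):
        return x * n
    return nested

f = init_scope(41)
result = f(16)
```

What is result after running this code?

Step 1: init_scope(41) creates a closure capturing n = 41.
Step 2: f(16) computes 16 * 41 = 656.
Step 3: result = 656

The answer is 656.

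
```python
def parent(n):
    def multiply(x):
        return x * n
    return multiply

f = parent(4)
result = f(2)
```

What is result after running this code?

Step 1: parent(4) returns multiply closure with n = 4.
Step 2: f(2) computes 2 * 4 = 8.
Step 3: result = 8

The answer is 8.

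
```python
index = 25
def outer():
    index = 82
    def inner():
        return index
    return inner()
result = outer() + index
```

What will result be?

Step 1: Global index = 25. outer() shadows with index = 82.
Step 2: inner() returns enclosing index = 82. outer() = 82.
Step 3: result = 82 + global index (25) = 107

The answer is 107.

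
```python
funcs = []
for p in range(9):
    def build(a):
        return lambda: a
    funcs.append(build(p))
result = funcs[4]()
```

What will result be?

Step 1: build(p) creates a new scope capturing a = p at call time.
Step 2: funcs[4] = build(4), so its lambda captures a = 4.
Step 3: result = 4 (closure factory fixes late binding)

The answer is 4.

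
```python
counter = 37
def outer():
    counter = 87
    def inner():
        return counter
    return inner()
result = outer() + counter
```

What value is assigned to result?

Step 1: Global counter = 37. outer() shadows with counter = 87.
Step 2: inner() returns enclosing counter = 87. outer() = 87.
Step 3: result = 87 + global counter (37) = 124

The answer is 124.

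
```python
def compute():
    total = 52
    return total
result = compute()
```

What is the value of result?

Step 1: compute() defines total = 52 in its local scope.
Step 2: return total finds the local variable total = 52.
Step 3: result = 52

The answer is 52.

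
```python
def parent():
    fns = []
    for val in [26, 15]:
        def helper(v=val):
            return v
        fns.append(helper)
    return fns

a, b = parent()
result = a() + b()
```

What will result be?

Step 1: Default argument v=val captures val at each iteration.
Step 2: a() returns 26 (captured at first iteration), b() returns 15 (captured at second).
Step 3: result = 26 + 15 = 41

The answer is 41.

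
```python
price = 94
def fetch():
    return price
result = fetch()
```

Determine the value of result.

Step 1: price = 94 is defined in the global scope.
Step 2: fetch() looks up price. No local price exists, so Python checks the global scope via LEGB rule and finds price = 94.
Step 3: result = 94

The answer is 94.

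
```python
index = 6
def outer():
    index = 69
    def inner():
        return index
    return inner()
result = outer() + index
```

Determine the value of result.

Step 1: Global index = 6. outer() shadows with index = 69.
Step 2: inner() returns enclosing index = 69. outer() = 69.
Step 3: result = 69 + global index (6) = 75

The answer is 75.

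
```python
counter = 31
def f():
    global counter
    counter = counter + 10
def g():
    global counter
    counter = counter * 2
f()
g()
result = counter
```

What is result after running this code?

Step 1: counter = 31.
Step 2: f() adds 10: counter = 31 + 10 = 41.
Step 3: g() doubles: counter = 41 * 2 = 82.
Step 4: result = 82

The answer is 82.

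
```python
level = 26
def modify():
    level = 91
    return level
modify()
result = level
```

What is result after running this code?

Step 1: level = 26 globally.
Step 2: modify() creates a LOCAL level = 91 (no global keyword!).
Step 3: The global level is unchanged. result = 26

The answer is 26.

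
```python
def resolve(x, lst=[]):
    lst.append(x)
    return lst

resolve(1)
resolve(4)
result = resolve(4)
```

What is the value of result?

Step 1: Mutable default argument gotcha! The list [] is created once.
Step 2: Each call appends to the SAME list: [1], [1, 4], [1, 4, 4].
Step 3: result = [1, 4, 4]

The answer is [1, 4, 4].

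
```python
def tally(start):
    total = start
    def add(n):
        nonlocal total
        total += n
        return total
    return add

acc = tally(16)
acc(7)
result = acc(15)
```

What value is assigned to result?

Step 1: tally(16) creates closure with total = 16.
Step 2: First acc(7): total = 16 + 7 = 23.
Step 3: Second acc(15): total = 23 + 15 = 38. result = 38

The answer is 38.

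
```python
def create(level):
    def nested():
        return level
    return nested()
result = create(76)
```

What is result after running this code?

Step 1: create(76) binds parameter level = 76.
Step 2: nested() looks up level in enclosing scope and finds the parameter level = 76.
Step 3: result = 76

The answer is 76.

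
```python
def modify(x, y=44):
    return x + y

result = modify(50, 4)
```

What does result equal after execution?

Step 1: modify(50, 4) overrides default y with 4.
Step 2: Returns 50 + 4 = 54.
Step 3: result = 54

The answer is 54.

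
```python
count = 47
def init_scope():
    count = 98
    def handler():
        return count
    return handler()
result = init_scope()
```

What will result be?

Step 1: count = 47 globally, but init_scope() defines count = 98 locally.
Step 2: handler() looks up count. Not in local scope, so checks enclosing scope (init_scope) and finds count = 98.
Step 3: result = 98

The answer is 98.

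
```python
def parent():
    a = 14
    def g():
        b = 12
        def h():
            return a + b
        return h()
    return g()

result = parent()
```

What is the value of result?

Step 1: parent() defines a = 14. g() defines b = 12.
Step 2: h() accesses both from enclosing scopes: a = 14, b = 12.
Step 3: result = 14 + 12 = 26

The answer is 26.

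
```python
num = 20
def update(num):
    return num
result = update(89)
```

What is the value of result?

Step 1: Global num = 20.
Step 2: update(89) takes parameter num = 89, which shadows the global.
Step 3: result = 89

The answer is 89.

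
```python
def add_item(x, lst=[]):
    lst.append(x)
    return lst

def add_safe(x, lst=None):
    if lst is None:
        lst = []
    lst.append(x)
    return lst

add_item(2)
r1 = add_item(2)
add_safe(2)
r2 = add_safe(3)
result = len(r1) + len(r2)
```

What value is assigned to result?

Step 1: add_item shares mutable default: after 2 calls, lst = [2, 2], len = 2.
Step 2: add_safe creates fresh list each time: r2 = [3], len = 1.
Step 3: result = 2 + 1 = 3

The answer is 3.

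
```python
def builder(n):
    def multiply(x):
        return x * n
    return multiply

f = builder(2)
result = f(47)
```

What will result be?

Step 1: builder(2) returns multiply closure with n = 2.
Step 2: f(47) computes 47 * 2 = 94.
Step 3: result = 94

The answer is 94.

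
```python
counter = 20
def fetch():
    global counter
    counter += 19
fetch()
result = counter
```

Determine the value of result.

Step 1: counter = 20 globally.
Step 2: fetch() modifies global counter: counter += 19 = 39.
Step 3: result = 39

The answer is 39.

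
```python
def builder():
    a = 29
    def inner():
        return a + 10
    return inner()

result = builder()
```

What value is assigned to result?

Step 1: builder() defines a = 29.
Step 2: inner() reads a = 29 from enclosing scope, returns 29 + 10 = 39.
Step 3: result = 39

The answer is 39.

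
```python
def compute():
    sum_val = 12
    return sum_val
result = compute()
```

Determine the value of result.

Step 1: compute() defines sum_val = 12 in its local scope.
Step 2: return sum_val finds the local variable sum_val = 12.
Step 3: result = 12

The answer is 12.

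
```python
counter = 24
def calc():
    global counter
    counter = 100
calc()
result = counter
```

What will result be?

Step 1: counter = 24 globally.
Step 2: calc() declares global counter and sets it to 100.
Step 3: After calc(), global counter = 100. result = 100

The answer is 100.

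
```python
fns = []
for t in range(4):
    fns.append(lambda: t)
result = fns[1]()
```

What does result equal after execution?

Step 1: The loop creates 4 lambdas, all referencing the same variable t.
Step 2: After the loop, t = 3 (final value).
Step 3: fns[1]() looks up t at call time and finds 3. This is the late binding gotcha. result = 3

The answer is 3.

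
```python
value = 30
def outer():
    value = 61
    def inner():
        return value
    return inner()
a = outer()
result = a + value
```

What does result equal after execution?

Step 1: outer() has local value = 61. inner() reads from enclosing.
Step 2: outer() returns 61. Global value = 30 unchanged.
Step 3: result = 61 + 30 = 91

The answer is 91.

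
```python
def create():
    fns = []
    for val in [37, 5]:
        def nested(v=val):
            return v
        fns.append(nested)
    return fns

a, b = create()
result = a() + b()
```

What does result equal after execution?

Step 1: Default argument v=val captures val at each iteration.
Step 2: a() returns 37 (captured at first iteration), b() returns 5 (captured at second).
Step 3: result = 37 + 5 = 42

The answer is 42.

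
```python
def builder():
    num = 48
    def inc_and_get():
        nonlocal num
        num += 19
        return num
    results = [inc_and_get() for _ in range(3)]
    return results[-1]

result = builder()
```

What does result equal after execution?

Step 1: num = 48.
Step 2: Three calls to inc_and_get(), each adding 19.
Step 3: Last value = 48 + 19 * 3 = 105

The answer is 105.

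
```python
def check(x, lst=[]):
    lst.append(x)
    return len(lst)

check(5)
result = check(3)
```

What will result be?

Step 1: Mutable default list persists between calls.
Step 2: First call: lst = [5], len = 1. Second call: lst = [5, 3], len = 2.
Step 3: result = 2

The answer is 2.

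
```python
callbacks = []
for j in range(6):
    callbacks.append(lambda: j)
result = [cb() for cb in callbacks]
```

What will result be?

Step 1: All 6 lambdas share the same variable j.
Step 2: After the loop, j = 5.
Step 3: Each call returns 5. result = [5, 5, 5, 5, 5, 5]

The answer is [5, 5, 5, 5, 5, 5].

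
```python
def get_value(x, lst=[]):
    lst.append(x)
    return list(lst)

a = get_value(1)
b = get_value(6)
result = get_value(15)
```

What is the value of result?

Step 1: Default list is shared. list() creates copies for return values.
Step 2: Internal list grows: [1] -> [1, 6] -> [1, 6, 15].
Step 3: result = [1, 6, 15]

The answer is [1, 6, 15].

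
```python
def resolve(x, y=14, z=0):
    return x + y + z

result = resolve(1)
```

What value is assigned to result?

Step 1: resolve(1) uses defaults y = 14, z = 0.
Step 2: Returns 1 + 14 + 0 = 15.
Step 3: result = 15

The answer is 15.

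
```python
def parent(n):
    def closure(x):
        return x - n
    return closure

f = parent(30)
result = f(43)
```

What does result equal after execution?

Step 1: parent(30) creates a closure capturing n = 30.
Step 2: f(43) computes 43 - 30 = 13.
Step 3: result = 13

The answer is 13.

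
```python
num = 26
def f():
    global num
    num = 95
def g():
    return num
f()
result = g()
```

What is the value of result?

Step 1: num = 26.
Step 2: f() sets global num = 95.
Step 3: g() reads global num = 95. result = 95

The answer is 95.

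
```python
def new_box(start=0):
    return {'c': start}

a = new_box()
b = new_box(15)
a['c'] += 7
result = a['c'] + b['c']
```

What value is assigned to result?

Step 1: new_box() returns a new dict each call (immutable default 0).
Step 2: a = {'c': 0}, b = {'c': 15}.
Step 3: a['c'] += 7 = 7. result = 7 + 15 = 22

The answer is 22.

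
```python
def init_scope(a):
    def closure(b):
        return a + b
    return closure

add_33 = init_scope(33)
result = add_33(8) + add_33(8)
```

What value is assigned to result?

Step 1: add_33 captures a = 33.
Step 2: add_33(8) = 33 + 8 = 41, called twice.
Step 3: result = 41 + 41 = 82

The answer is 82.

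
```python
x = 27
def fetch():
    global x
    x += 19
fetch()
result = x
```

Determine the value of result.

Step 1: x = 27 globally.
Step 2: fetch() modifies global x: x += 19 = 46.
Step 3: result = 46

The answer is 46.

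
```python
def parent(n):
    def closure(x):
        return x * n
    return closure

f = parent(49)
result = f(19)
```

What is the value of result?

Step 1: parent(49) creates a closure capturing n = 49.
Step 2: f(19) computes 19 * 49 = 931.
Step 3: result = 931

The answer is 931.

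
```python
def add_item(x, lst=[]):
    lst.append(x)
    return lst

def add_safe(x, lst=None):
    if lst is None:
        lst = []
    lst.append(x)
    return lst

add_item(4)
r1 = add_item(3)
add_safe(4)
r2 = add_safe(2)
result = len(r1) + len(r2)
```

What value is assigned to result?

Step 1: add_item shares mutable default: after 2 calls, lst = [4, 3], len = 2.
Step 2: add_safe creates fresh list each time: r2 = [2], len = 1.
Step 3: result = 2 + 1 = 3

The answer is 3.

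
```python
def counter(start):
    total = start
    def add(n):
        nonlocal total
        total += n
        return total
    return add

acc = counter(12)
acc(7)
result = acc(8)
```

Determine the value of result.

Step 1: counter(12) creates closure with total = 12.
Step 2: First acc(7): total = 12 + 7 = 19.
Step 3: Second acc(8): total = 19 + 8 = 27. result = 27

The answer is 27.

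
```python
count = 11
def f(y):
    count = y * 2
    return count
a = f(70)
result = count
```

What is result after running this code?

Step 1: Global count = 11.
Step 2: f(70) creates local count = 70 * 2 = 140.
Step 3: Global count unchanged because no global keyword. result = 11

The answer is 11.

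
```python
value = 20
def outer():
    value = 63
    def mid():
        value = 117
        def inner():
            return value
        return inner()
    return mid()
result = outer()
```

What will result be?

Step 1: Three levels of shadowing: global 20, outer 63, mid 117.
Step 2: inner() finds value = 117 in enclosing mid() scope.
Step 3: result = 117

The answer is 117.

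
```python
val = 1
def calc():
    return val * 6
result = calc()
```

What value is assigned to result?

Step 1: val = 1 is defined globally.
Step 2: calc() looks up val from global scope = 1, then computes 1 * 6 = 6.
Step 3: result = 6

The answer is 6.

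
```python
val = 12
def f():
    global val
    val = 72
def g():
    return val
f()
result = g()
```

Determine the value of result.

Step 1: val = 12.
Step 2: f() sets global val = 72.
Step 3: g() reads global val = 72. result = 72

The answer is 72.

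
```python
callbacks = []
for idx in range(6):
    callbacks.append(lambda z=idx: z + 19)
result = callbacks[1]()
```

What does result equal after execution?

Step 1: Default argument z=idx captures idx's value at definition time.
Step 2: callbacks[1] was defined when idx = 1, so z defaults to 1.
Step 3: result = 1 + 19 = 20 (default arg fixes the late binding issue)

The answer is 20.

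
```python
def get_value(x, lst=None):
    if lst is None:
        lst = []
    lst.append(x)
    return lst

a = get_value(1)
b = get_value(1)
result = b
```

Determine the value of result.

Step 1: None default with guard creates a NEW list each call.
Step 2: a = [1] (fresh list). b = [1] (another fresh list).
Step 3: result = [1] (this is the fix for mutable default)

The answer is [1].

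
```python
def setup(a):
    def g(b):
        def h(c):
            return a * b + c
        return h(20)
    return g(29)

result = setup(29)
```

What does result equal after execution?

Step 1: a = 29, b = 29, c = 20.
Step 2: h() computes a * b + c = 29 * 29 + 20 = 861.
Step 3: result = 861

The answer is 861.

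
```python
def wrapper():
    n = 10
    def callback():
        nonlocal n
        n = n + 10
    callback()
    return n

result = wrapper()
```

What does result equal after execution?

Step 1: wrapper() sets n = 10.
Step 2: callback() uses nonlocal to modify n in wrapper's scope: n = 10 + 10 = 20.
Step 3: wrapper() returns the modified n = 20

The answer is 20.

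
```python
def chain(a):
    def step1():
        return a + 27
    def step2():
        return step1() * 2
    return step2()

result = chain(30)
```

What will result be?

Step 1: chain(30) captures a = 30.
Step 2: step2() calls step1() which returns 30 + 27 = 57.
Step 3: step2() returns 57 * 2 = 114

The answer is 114.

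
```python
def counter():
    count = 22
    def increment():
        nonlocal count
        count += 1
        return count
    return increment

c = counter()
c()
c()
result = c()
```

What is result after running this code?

Step 1: counter() creates closure with count = 22.
Step 2: Each c() call increments count via nonlocal. After 3 calls: 22 + 3 = 25.
Step 3: result = 25

The answer is 25.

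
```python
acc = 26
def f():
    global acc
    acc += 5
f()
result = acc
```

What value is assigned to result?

Step 1: acc = 26 globally.
Step 2: f() modifies global acc: acc += 5 = 31.
Step 3: result = 31

The answer is 31.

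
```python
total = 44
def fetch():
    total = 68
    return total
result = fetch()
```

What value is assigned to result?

Step 1: Global total = 44.
Step 2: fetch() creates local total = 68, shadowing the global.
Step 3: Returns local total = 68. result = 68

The answer is 68.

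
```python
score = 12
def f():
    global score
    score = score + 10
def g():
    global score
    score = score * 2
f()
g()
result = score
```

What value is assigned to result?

Step 1: score = 12.
Step 2: f() adds 10: score = 12 + 10 = 22.
Step 3: g() doubles: score = 22 * 2 = 44.
Step 4: result = 44

The answer is 44.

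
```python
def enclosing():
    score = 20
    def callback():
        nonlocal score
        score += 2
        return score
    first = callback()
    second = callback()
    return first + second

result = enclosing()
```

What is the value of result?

Step 1: score starts at 20.
Step 2: First call: score = 20 + 2 = 22, returns 22.
Step 3: Second call: score = 22 + 2 = 24, returns 24.
Step 4: result = 22 + 24 = 46

The answer is 46.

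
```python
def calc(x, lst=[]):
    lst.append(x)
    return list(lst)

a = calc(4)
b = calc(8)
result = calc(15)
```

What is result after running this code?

Step 1: Default list is shared. list() creates copies for return values.
Step 2: Internal list grows: [4] -> [4, 8] -> [4, 8, 15].
Step 3: result = [4, 8, 15]

The answer is [4, 8, 15].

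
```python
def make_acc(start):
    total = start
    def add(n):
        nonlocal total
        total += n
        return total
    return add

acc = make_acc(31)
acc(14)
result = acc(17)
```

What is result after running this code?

Step 1: make_acc(31) creates closure with total = 31.
Step 2: First acc(14): total = 31 + 14 = 45.
Step 3: Second acc(17): total = 45 + 17 = 62. result = 62

The answer is 62.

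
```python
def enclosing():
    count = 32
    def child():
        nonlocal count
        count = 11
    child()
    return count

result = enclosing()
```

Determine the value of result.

Step 1: enclosing() sets count = 32.
Step 2: child() uses nonlocal to reassign count = 11.
Step 3: result = 11

The answer is 11.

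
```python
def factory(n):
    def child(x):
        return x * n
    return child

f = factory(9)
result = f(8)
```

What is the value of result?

Step 1: factory(9) creates a closure capturing n = 9.
Step 2: f(8) computes 8 * 9 = 72.
Step 3: result = 72

The answer is 72.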